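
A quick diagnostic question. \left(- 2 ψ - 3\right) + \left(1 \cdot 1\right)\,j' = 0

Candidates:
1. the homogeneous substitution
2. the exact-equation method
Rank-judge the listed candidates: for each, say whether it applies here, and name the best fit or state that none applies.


Technique: no special technique — solved for the derivative, j never appears on the right — this is a direct integration in ψ, not a differential-equations problem at heart.
- the homogeneous substitution: the ratio of the variables does not determine the slope.
- the exact-equation method: the unknown never enters the equation — exactness holds emptily, with nothing for the method to add.


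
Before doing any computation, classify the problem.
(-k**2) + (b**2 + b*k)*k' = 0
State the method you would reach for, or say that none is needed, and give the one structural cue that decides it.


Best approach: the homogeneous substitution — solved for the derivative, the right side is unchanged under scaling b and k together — it depends only on the ratio k/b, so substitute a single ratio variable. This can also be massaged into Bernoulli form (the roles of the variables may need exchanging); the homogeneous substitution avoids that setup.


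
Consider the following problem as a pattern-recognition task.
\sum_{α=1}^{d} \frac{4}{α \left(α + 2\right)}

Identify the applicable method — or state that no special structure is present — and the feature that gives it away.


Technique: telescoping — \frac{4}{α \left(α + 2\right)} is a collapsed telescope: expand it into simple fractions to see the cancellation.


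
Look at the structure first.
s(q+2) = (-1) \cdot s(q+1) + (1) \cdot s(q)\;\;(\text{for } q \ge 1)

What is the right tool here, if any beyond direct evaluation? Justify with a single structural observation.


Diagnosis: the characteristic-root method — because shifting q leaves the equation's coefficients unchanged, exponential trials reduce it to algebra.


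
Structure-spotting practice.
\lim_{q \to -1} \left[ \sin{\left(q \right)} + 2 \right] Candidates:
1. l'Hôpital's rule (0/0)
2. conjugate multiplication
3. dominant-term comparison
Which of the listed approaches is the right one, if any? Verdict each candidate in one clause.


Diagnosis: no special technique — the function is continuous at -1; evaluation is itself the limit, no machinery required.
- l'Hôpital's rule (0/0) — substituting the point produces a determinate value, not a 0 over 0 clash.
- conjugate multiplication — rationalization has no target — no divergent radical difference appears.
- dominant-term comparison: this is not a rational comparison of growth rates at infinity.


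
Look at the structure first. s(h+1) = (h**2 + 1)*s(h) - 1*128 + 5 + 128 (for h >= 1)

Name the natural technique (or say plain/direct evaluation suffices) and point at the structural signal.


Technique: a summation factor — the coefficient h**2 + 1 drifts with the index, so no fixed root exists; normalizing by the cumulative product telescopes it.


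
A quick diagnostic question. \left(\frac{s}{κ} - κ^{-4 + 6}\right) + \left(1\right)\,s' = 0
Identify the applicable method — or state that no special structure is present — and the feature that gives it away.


Technique: a linear integrating factor — the unknown enters only to the first power against a nonzero forcing term — the integrating-factor template applies directly.


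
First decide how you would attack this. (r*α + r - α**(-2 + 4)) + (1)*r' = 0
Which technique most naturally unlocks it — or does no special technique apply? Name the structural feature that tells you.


Method: a linear integrating factor — linear in the unknown with genuine forcing: multiply through by the exponential of the integrated coefficient and the left side closes into one derivative.


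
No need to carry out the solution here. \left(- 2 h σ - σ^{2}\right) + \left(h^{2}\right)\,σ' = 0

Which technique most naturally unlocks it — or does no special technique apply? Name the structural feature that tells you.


Technique: the homogeneous substitution — solved for the derivative, the right side is unchanged under scaling h and σ together — it depends only on the ratio σ/h, so substitute a single ratio variable. This doubles as a Bernoulli equation in the unknown as written; the homogeneous route needs no setup at all.


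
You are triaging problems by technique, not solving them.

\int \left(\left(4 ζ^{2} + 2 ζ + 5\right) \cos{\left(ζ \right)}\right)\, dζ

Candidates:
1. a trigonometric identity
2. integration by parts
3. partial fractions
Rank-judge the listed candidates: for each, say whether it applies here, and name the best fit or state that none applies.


Diagnosis: integration by parts — 4 ζ^{2} + 2 ζ + 5 dies after finitely many derivatives while \cos{\left(ζ \right)} cycles under integration — the tabular/parts setup.
- a trigonometric identity: no even trigonometric power and no product of distinct frequencies to rewrite.
- integration by parts: yes, a natural case for it.
- partial fractions — there is no rational-function structure to decompose.


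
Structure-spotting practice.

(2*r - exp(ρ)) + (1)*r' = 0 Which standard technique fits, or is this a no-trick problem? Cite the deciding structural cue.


Technique: a linear integrating factor — r appears only to the first power with coefficient 2 — the classic integrating-factor setup.


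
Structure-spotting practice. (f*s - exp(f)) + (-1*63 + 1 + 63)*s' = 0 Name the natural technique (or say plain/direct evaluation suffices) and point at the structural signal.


Method: a linear integrating factor — linear in the unknown with genuine forcing: multiply through by the exponential of the integrated coefficient and the left side closes into one derivative.


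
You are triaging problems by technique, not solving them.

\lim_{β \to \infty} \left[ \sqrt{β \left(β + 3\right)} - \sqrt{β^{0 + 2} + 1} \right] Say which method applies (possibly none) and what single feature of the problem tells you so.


Diagnosis: conjugate multiplication — turning the difference into a conjugate-rationalized ratio makes the limit readable.


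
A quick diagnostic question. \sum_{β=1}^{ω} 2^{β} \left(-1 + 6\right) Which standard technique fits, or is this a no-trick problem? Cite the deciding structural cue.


Verdict: the geometric series formula — check a ratio of consecutive terms: it is 2, independent of the index, so the geometric formula closes the sum.


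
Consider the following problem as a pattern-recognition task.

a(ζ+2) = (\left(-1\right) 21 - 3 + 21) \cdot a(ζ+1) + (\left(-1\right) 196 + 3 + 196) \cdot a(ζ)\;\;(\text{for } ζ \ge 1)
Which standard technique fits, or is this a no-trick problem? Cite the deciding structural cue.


Technique: the characteristic-root method — fixed numeric weights on consecutive terms and no forcing term added: the root method in its home territory.


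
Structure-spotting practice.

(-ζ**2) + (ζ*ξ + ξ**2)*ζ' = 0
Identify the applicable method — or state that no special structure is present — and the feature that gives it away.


Verdict: the homogeneous substitution — the slope's numerator and denominator share total degree; set v = ζ/ξ and the equation drops to separable form. Rewriting — with the variables' roles exchanged where the shape demands it — would expose a Bernoulli structure too; the homogeneous substitution simply reads the degrees directly.


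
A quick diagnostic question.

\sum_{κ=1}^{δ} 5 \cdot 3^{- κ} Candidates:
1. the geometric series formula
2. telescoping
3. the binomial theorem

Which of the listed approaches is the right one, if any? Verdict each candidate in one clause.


Verdict: the geometric series formula — consecutive terms stand in a fixed index-free ratio — the geometric sum formula closes it.
- the geometric series formula: applicable, and directly so.
- telescoping — writing out consecutive terms as given produces no pairwise cancellation.
- the binomial theorem: no binomial coefficients pair up with complementary powers here.


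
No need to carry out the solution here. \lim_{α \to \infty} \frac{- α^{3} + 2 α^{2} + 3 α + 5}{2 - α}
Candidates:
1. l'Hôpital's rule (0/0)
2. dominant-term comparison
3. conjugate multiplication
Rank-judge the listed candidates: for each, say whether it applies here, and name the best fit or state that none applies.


Verdict: dominant-term comparison — as α grows, only the highest-degree terms matter — compare leading terms and read the limit off.
- l'Hôpital's rule (0/0) — viewed as a single quotient this runs to ∞/∞, not the 0/0 clash this candidate addresses; an at-infinity variant of the rule would resolve it, but comparing leading growth reads the answer without differentiating.
- dominant-term comparison: yes, a natural case for it.
- conjugate multiplication: no divergent radical difference is present for a conjugate pair to cancel.


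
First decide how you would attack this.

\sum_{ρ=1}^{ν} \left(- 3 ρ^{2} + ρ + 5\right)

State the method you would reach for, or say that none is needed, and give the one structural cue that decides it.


Diagnosis: no special technique — Faulhaber territory: sum each constant-multiple power of ρ with its closed-form formula, no trick required.


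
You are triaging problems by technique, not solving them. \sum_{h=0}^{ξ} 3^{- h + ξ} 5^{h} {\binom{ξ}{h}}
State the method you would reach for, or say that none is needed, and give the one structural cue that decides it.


Method: the binomial theorem — {\binom{ξ}{h}} weighting matched powers of 5 and 3 is the expanded form of (5 + 3)^ξ — fold it back up.


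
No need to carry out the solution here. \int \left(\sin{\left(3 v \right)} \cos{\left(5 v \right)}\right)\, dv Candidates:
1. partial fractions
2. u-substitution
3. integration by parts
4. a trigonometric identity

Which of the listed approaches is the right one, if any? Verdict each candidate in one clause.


Verdict: a trigonometric identity — apply product-to-sum to \sin{\left(3 v \right)} \cos{\left(5 v \right)}: two clean single-angle terms replace one awkward product.
- partial fractions: the expression is not a ratio of polynomials that decomposes further.
- u-substitution: no subexpression of the integrand pairs with its own derivative as a factor — individual terms may offer their own substitutions, but any change of variable covering the whole integral would have to be constructed from outside the expression.
- integration by parts: not the natural route: no polynomial-kernel product appears — a recursive parts reduction of the trigonometric product exists, but the identity rewrite is direct.
- a trigonometric identity: a fit — the right tool for this form.


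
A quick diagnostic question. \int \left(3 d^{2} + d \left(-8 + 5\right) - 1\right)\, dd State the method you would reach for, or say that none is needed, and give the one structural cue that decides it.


Technique: no special technique — the integrand is a sum of constant multiples of powers of d — integrate term by term.


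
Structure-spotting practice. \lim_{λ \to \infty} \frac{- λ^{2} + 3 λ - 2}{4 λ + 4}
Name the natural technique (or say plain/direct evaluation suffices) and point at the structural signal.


Verdict: dominant-term comparison — at large λ only the top-degree terms survive; compare the leading terms and the limit falls out. l'Hôpital's at-infinity variant applies to the expression viewed as a single quotient; the leading-term comparison is the direct route.


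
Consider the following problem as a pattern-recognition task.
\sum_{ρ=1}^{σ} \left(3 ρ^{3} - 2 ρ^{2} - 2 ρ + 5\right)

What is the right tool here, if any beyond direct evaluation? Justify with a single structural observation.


Technique: no special technique — nothing telescopes and nothing is geometric; polynomial terms in ρ sum term by term.


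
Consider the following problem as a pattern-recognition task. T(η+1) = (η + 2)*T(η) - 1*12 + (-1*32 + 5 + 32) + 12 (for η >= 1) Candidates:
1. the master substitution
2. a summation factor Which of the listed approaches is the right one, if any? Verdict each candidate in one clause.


Technique: a summation factor — an index-dependent multiplier η + 2 rules out characteristic roots; a summation factor converts it to a pure difference.
- the master substitution: no fixed divisor shrinks the index between calls.
- a summation factor: a fit — the right tool for this form.


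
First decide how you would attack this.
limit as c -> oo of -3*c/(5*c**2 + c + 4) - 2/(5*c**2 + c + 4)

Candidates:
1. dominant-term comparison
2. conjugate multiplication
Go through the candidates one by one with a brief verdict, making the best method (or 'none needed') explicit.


Technique: dominant-term comparison — divide by the highest power of c present: lower-order terms vanish and the dominant ratio remains.
- dominant-term comparison: yes, a natural case for it.
- conjugate multiplication — there is no infinity-minus-infinity radical difference to rationalize.


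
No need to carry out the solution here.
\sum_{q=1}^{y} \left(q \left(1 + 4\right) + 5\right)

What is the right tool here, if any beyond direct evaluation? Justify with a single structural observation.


Technique: no special technique — no cancellation, no constant ratio, no binomial weights — just polynomial terms summed directly.


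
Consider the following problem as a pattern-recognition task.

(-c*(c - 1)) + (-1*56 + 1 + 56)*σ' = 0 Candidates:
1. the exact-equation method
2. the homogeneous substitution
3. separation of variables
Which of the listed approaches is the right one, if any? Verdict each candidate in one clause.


Technique: no special technique — with σ absent the equation is not coupled at all: direct integration in c.
- the exact-equation method: with the unknown absent from both coefficients, the cross-partial test holds emptily — nothing for the exact method to work on.
- the homogeneous substitution — the slope is not a function of the ratio of the variables alone.
- separation of variables: separation is only trivially available — with the unknown absent from the slope this is a direct integration, not a separation problem.


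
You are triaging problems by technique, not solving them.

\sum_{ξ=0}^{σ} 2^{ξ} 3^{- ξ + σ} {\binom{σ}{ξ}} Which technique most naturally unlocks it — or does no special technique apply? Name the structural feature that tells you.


Method: the binomial theorem — binomial coefficients against complementary powers of 2 and 3: recognize the binomial expansion and resum.


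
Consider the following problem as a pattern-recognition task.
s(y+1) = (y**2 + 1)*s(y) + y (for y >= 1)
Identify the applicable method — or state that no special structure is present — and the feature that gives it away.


Best approach: a summation factor — first-order, linear, moving coefficient y**2 + 1: the discrete analogue of an integrating factor handles it.


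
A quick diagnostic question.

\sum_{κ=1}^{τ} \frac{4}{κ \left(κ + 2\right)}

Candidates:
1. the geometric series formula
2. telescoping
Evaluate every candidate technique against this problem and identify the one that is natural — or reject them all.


Method: telescoping — the denominator's roots in \frac{4}{κ \left(κ + 2\right)} sit an integer apart: decomposition produces a self-cancelling chain.
- the geometric series formula: the term-to-term ratio drifts with the index — the one thing the geometric formula cannot absorb.
- telescoping: yes, a natural case for it.


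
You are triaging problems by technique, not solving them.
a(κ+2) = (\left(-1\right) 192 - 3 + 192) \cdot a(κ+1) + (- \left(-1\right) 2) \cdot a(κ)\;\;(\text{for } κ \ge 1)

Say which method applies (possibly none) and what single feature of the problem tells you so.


Technique: the characteristic-root method — fixed numeric weights on consecutive terms and no forcing term added: the root method in its home territory.


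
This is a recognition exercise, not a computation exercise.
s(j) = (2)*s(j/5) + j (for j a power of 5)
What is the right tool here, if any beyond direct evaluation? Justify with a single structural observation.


Verdict: the master substitution — the call at j/5 makes this multiplicative recursion; the master-style substitution converts it to additive.


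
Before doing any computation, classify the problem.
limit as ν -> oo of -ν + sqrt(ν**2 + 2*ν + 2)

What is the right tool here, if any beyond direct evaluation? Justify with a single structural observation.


Best approach: conjugate multiplication — infinity minus infinity with a radical in play — multiply by the conjugate so the divergences of sqrt(ν**2 + 2*ν + 2) and ν annihilate.


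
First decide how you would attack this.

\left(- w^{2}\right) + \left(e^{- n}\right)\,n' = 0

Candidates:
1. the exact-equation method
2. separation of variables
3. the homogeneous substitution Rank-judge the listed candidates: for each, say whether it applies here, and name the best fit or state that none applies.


Best approach: separation of variables — all dependence on the two variables factors apart, the defining separable shape.
- the exact-equation method: any potential here is of the trivial single-variable kind; the exact method earns its name only with genuine cross terms.
- separation of variables: yes, a natural case for it.
- the homogeneous substitution: the ratio substitution does not collapse this equation.


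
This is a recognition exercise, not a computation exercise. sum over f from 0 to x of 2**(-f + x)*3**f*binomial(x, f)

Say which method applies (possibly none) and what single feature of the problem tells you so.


Technique: the binomial theorem — binomial(x, f) weighting matched powers of 3 and 2 is the expanded form of (3 + 2)^x — fold it back up.


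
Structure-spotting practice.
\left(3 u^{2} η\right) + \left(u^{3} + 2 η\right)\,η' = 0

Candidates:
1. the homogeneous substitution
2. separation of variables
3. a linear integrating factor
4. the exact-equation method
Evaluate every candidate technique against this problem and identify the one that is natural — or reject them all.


Diagnosis: the exact-equation method — this form is already the differential of something: the matching mixed partials of 3 u^{2} η and u^{3} + 2 η prove it.
- the homogeneous substitution: rescaling both variables together changes the slope, so no ratio substitution collapses it.
- separation of variables — the two dependences are entangled, not a clean product of one-variable pieces.
- a linear integrating factor: a nonlinear term in the unknown puts this outside the integrating-factor template.
- the exact-equation method: yes — fits the structure here.


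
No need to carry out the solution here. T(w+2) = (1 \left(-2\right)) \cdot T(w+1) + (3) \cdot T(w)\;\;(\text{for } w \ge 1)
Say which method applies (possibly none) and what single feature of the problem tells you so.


Verdict: the characteristic-root method — no index-dependence in the weights and nothing inhomogeneous: classic characteristic-equation setup.


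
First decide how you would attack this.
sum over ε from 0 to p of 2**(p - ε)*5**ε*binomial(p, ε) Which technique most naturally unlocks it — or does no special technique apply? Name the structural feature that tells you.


Verdict: the binomial theorem — the summand is term ε of a binomial expansion in 5 and 2; the whole sum is a single power.


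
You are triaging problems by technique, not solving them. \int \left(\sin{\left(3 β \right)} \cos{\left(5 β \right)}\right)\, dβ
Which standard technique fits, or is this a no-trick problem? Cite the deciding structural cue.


Best approach: a trigonometric identity — \sin{\left(3 β \right)} \cos{\left(5 β \right)} is a beat pattern — rewrite the product as a sum of single-frequency waves before integrating.


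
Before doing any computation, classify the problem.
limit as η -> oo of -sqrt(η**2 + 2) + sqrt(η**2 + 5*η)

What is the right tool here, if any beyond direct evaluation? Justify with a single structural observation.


Best approach: conjugate multiplication — this difference gives up after one conjugate multiplication — the radical structure cancels against its conjugate.


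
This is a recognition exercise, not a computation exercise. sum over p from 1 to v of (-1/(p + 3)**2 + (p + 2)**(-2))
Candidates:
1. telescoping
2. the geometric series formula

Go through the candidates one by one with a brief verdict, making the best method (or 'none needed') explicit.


Method: telescoping — consecutive terms evaluate one function at adjacent indices ((p + 2)**(-2) is its current value): one term's tail is the next term's head, so the chain collapses.
- telescoping — applicable, and directly so.
- the geometric series formula — dividing successive terms gives an index-dependent quantity, not a constant.


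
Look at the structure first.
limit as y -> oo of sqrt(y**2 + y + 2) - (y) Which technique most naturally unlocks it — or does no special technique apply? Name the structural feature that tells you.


Best approach: conjugate multiplication — the ∞ − ∞ radical form is the exact trigger for the conjugate maneuver.


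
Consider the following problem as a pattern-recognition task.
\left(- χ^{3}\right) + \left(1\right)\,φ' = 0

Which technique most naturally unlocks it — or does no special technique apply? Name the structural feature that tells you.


Verdict: no special technique — solved for the derivative, no φ appears — this is antidifferentiation in χ wearing ODE clothing.


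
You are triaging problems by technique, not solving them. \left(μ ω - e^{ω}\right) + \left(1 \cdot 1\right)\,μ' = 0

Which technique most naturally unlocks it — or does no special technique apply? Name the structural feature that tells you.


Best approach: a linear integrating factor — first power of μ, nonzero forcing: the integrating-factor recipe applies verbatim with p = ω.


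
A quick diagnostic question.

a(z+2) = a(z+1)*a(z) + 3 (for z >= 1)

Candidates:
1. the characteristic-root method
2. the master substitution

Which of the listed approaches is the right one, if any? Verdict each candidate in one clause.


Method: no special technique — the unknown enters the rule nonlinearly, not as a weighted sum — no linear method is even well-posed.
- the characteristic-root method: the recursion is nonlinear in the sequence values, so no linear-modes ansatz applies.
- the master substitution: the recursion shifts the index rather than dividing it.


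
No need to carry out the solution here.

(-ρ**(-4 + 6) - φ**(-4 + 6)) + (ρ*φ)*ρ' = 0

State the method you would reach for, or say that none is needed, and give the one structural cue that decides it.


Method: the homogeneous substitution — the slope is degree-zero homogeneous: the ratio substitution v = ρ/φ collapses it. A Bernoulli substitution is a fair alternative on this equation directly; the homogeneous reading takes it as given.


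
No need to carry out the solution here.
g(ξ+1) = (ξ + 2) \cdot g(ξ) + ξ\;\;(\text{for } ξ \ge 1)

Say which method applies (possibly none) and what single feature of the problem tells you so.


Best approach: a summation factor — one step of memory with a weight ξ + 2 that changes as the index grows — the summation-factor construction is built for this.


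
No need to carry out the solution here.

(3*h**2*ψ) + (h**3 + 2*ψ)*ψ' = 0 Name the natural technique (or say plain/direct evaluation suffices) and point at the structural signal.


Best approach: the exact-equation method — the compatibility test passes: the ψ-derivative of 3*h**2*ψ matches the h-derivative of h**3 + 2*ψ, so integrate a potential.


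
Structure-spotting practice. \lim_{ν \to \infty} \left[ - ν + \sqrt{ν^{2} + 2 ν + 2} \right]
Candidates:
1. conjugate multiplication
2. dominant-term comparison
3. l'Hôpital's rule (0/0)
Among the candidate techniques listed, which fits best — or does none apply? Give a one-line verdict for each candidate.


Method: conjugate multiplication — both pieces blow up but their difference is finite; the conjugate trick rationalizes \sqrt{ν^{2} + 2 ν + 2} - ν.
- conjugate multiplication: a fit — the right tool for this form.
- dominant-term comparison — this limit is not decided by comparing leading-term growth at infinity.
- l'Hôpital's rule (0/0): no quotient structure at all: the clash is ∞ minus ∞, which rationalizing converts into a tractable ratio.


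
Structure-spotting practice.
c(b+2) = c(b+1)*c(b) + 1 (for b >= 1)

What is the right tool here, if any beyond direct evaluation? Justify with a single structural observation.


Technique: no special technique — this one you iterate or analyze qualitatively: the nonlinearity defeats linear solution methods.


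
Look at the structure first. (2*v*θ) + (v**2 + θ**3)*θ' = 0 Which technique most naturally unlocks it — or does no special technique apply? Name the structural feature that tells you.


Technique: the exact-equation method — checking ∂/∂θ of 2*v*θ against ∂/∂v of v**2 + θ**3: they match — the equation is exact as it stands.


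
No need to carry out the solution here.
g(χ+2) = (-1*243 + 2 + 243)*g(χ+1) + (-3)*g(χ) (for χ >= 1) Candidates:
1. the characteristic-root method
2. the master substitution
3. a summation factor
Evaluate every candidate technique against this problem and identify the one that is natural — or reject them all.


Technique: the characteristic-root method — the recurrence is linear and homogeneous with constant coefficients, so the ansatz r^χ turns it into a polynomial equation for r.
- the characteristic-root method: a fit — the right tool for this form.
- the master substitution — this is shift-type recursion, outside the divide-and-conquer template.
- a summation factor — the recurrence reaches back more than one step, outside the first-order family a summation factor normalizes.


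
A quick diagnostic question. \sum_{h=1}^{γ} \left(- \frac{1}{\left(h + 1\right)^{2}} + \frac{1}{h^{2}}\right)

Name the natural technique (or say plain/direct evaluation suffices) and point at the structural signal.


Method: telescoping — spot the paired structure — each term adds \frac{1}{h^{2}} and subtracts its successor value, which the next term restores: the definition of a telescoping chain.


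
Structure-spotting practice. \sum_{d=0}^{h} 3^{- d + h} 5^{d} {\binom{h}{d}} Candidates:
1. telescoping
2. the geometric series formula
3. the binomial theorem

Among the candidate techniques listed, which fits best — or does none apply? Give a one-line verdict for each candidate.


Technique: the binomial theorem — {\binom{h}{d}} weighting matched powers of 5 and 3 is the expanded form of (5 + 3)^h — fold it back up.
- telescoping: in the displayed form, no term reappears at a neighboring index to cancel against.
- the geometric series formula — the term-to-term ratio drifts with the index — the one thing the geometric formula cannot absorb.
- the binomial theorem: yes, a natural case for it.


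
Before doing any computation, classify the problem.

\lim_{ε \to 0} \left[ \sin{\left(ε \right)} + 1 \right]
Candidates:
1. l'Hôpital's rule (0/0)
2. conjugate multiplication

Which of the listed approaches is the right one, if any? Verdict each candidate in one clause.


Verdict: no special technique — the expression is continuous at 0 — substitute and evaluate; no indeterminate form appears.
- l'Hôpital's rule (0/0): evaluation at the point is determinate, so the rule has nothing to repair.
- conjugate multiplication: rationalization has no target — no divergent radical difference appears.


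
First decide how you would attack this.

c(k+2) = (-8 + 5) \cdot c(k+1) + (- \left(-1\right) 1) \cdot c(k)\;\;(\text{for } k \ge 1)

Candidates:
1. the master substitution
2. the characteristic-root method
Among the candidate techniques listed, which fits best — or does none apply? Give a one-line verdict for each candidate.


Technique: the characteristic-root method — every coefficient is a fixed number and the forcing is zero — substitute r^k and read off the root equation.
- the master substitution: the recursion shifts the index rather than dividing it.
- the characteristic-root method: applies; the problem has the shape this method handles.


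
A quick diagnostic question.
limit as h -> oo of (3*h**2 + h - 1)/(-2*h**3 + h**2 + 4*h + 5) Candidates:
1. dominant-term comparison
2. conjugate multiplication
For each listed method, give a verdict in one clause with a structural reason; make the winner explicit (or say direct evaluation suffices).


Technique: dominant-term comparison — at large h only the top-degree terms survive; compare the leading terms and the limit falls out.
- dominant-term comparison — yes — fits the structure here.
- conjugate multiplication — there are no radicals in tension whose conjugate would simplify matters.


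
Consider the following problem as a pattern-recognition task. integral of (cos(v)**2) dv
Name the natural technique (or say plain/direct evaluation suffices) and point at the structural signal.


Diagnosis: a trigonometric identity — apply power reduction to cos(v)**2; each application halves the trigonometric degree.


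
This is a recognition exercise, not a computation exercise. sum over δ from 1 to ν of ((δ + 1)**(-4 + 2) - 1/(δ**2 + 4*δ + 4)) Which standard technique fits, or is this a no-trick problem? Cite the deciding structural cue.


Method: telescoping — the summand is built as (δ + 1)**(-4 + 2) minus its own successor — adjacent terms annihilate down the line.


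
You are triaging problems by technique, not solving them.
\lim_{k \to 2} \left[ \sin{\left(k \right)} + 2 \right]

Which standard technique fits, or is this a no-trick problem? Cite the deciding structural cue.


Verdict: no special technique — nothing blocks direct substitution at 2: plug in and finish.


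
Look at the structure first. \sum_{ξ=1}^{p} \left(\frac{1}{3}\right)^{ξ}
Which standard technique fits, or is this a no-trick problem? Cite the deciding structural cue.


Diagnosis: the geometric series formula — each summand is the previous one scaled by \frac{1}{3}; that constant multiplier is itself the geometric structure.


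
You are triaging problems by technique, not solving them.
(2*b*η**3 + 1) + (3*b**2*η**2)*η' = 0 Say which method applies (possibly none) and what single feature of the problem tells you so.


Diagnosis: the exact-equation method — the mixed-partials test passes for 2*b*η**3 + 1 and 3*b**2*η**2, so a potential function exists as presented.


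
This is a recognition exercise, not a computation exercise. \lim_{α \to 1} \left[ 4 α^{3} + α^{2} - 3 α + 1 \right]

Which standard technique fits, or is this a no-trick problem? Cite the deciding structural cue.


Method: no special technique — the function is continuous at 1; evaluation is itself the limit, no machinery required.


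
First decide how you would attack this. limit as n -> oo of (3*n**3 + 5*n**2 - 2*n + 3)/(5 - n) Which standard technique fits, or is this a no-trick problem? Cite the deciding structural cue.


Best approach: dominant-term comparison — as n grows, only the highest-degree terms matter — compare leading terms and read the limit off. l'Hôpital's at-infinity variant applies to the expression viewed as a single quotient; the leading-term comparison is the direct route.


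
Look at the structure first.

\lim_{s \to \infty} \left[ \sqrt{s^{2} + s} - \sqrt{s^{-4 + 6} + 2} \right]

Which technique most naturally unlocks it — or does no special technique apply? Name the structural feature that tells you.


Technique: conjugate multiplication — the difference \sqrt{s^{2} + s} - \sqrt{s^{-4 + 6} + 2} is an ∞ − ∞ stalemate; its conjugate partner breaks the tie.


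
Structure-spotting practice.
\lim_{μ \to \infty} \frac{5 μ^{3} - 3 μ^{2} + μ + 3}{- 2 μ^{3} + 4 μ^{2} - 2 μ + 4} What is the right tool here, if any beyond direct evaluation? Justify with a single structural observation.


Verdict: dominant-term comparison — divide by the highest power of μ present: lower-order terms vanish and the dominant ratio remains. l'Hôpital's at-infinity variant applies to the expression viewed as a single quotient; the leading-term comparison is the direct route.


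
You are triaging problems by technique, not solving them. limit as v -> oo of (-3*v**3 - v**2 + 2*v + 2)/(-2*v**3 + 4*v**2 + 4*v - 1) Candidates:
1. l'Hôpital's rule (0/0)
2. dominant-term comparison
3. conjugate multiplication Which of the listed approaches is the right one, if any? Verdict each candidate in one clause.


Diagnosis: dominant-term comparison — divide through by the highest power of v; every lower-order term dies and the dominant terms decide the limit.
- l'Hôpital's rule (0/0): viewed as a single quotient this runs to ∞/∞, not the 0/0 clash this candidate addresses; an at-infinity variant of the rule would resolve it, but comparing leading growth reads the answer without differentiating.
- dominant-term comparison: a fit — the right tool for this form.
- conjugate multiplication: rationalization has no target — no divergent radical difference appears.


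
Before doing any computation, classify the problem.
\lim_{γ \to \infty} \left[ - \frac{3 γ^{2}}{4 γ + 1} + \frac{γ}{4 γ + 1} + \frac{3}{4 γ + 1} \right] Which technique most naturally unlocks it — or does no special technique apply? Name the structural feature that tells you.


Diagnosis: dominant-term comparison — divide by the highest power of γ present: lower-order terms vanish and the dominant ratio remains. l'Hôpital's at-infinity variant applies to the expression viewed as a single quotient; the leading-term comparison is the direct route.


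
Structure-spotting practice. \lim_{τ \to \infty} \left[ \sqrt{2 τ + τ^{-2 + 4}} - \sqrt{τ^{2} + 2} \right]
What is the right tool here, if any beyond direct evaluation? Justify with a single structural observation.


Technique: conjugate multiplication — the ∞ − ∞ radical form is the exact trigger for the conjugate maneuver.


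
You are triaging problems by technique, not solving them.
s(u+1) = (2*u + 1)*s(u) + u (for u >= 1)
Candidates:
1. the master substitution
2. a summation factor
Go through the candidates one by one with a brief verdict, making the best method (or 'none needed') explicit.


Best approach: a summation factor — first-order linear but the coefficient 2*u + 1 moves with the index — divide by the cumulative product and telescope.
- the master substitution — there is no divide-the-index recursive argument.
- a summation factor: yes, a natural case for it.


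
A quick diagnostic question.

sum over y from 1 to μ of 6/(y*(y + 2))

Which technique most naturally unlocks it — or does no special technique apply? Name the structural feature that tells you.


Technique: telescoping — integer-spaced poles in 6/(y*(y + 2)) are the telescoping signature in disguise.


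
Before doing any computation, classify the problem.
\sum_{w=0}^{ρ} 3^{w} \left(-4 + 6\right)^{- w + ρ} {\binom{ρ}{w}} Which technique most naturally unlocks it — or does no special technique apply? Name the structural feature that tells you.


Diagnosis: the binomial theorem — binomial coefficients against complementary powers of 3 and (-4 + 6): recognize the binomial expansion and resum.


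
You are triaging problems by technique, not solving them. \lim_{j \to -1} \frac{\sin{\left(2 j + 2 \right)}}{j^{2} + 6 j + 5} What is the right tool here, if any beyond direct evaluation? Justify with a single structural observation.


Diagnosis: l'Hôpital's rule (0/0) — numerator and denominator both vanish at -1 — a genuine 0/0 form, which is exactly when l'Hôpital applies. One could equally expand both pieces locally and compare leading terms; the rule does that in one stroke.


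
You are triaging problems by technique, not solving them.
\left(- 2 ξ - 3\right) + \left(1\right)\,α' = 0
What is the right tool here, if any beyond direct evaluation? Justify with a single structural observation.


Verdict: no special technique — the slope is a function of ξ alone, so integrate both sides directly.


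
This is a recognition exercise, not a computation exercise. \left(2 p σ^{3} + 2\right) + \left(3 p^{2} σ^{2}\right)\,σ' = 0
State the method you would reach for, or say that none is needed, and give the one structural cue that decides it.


Best approach: the exact-equation method — check exactness first: here it holds (2 p σ^{3} + 2, 3 p^{2} σ^{2} have matching cross partials), so no integrating factor is needed.


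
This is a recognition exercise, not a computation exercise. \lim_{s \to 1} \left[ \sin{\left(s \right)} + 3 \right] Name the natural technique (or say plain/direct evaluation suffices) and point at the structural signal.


Technique: no special technique — no vanishing denominator and no indeterminate clash at the point — evaluation is immediate.


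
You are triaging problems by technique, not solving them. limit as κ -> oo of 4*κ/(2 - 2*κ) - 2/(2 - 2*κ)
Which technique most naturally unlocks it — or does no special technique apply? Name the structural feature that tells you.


Diagnosis: dominant-term comparison — at large κ only the top-degree terms survive; compare the leading terms and the limit falls out. Differentiating the expression as a single quotient would eventually settle it as well; matching dominant growth settles it immediately.


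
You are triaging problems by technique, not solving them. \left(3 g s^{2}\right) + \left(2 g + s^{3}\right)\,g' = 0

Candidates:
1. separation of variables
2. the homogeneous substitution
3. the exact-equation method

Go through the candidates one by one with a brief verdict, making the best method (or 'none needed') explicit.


Technique: the exact-equation method — checking ∂/∂g of 3 g s^{2} against ∂/∂s of 2 g + s^{3}: they match — the equation is exact as it stands.
- separation of variables: no algebra isolates the independent variable on one side and the unknown on the other.
- the homogeneous substitution: the slope changes under joint rescaling, failing the degree-zero test.
- the exact-equation method: yes, a natural case for it.


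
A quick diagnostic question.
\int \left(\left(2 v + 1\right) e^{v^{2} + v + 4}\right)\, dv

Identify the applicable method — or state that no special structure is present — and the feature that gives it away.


Method: u-substitution — collected, the integrand has one factor that is, up to a constant, the derivative of an inner expression the rest depends on — substitute for that inner expression.


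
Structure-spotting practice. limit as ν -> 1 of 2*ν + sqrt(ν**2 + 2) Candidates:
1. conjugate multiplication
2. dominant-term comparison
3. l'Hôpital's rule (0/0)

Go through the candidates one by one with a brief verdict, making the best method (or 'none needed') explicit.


Method: no special technique — nothing blocks direct substitution at 1: plug in and finish.
- conjugate multiplication: multiplying by a conjugate would not remove any indeterminacy here.
- dominant-term comparison — leading-power comparison does not apply to this form.
- l'Hôpital's rule (0/0): substituting the point produces a determinate value, not a 0 over 0 clash.


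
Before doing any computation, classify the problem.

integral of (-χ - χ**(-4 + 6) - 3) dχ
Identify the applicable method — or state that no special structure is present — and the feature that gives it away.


Diagnosis: no special technique — nothing composite, nothing rational, nothing trigonometric — each constant-multiple power of χ integrates by the power rule alone.
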